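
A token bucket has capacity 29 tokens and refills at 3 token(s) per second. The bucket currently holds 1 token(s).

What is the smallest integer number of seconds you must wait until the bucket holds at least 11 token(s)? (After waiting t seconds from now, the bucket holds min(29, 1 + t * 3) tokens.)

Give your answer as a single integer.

Need 1 + t * 3 >= 11, so t >= 10/3.
Smallest integer t = ceil(10/3) = 4.

Answer: 4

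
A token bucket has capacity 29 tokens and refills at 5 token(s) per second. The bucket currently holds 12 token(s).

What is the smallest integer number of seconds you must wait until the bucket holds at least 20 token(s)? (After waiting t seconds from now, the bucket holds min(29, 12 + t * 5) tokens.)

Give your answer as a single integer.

Answer: 2

Derivation:
Need 12 + t * 5 >= 20, so t >= 8/5.
Smallest integer t = ceil(8/5) = 2.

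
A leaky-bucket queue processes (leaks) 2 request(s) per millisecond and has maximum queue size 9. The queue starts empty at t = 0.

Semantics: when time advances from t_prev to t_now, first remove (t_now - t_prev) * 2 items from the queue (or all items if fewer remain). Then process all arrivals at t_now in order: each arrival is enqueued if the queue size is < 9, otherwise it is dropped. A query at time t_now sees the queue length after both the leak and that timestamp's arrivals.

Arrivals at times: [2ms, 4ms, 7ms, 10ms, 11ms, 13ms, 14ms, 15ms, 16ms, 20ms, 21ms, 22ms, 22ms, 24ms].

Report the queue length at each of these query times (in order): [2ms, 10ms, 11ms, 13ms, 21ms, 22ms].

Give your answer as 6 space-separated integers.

Queue lengths at query times:
  query t=2ms: backlog = 1
  query t=10ms: backlog = 1
  query t=11ms: backlog = 1
  query t=13ms: backlog = 1
  query t=21ms: backlog = 1
  query t=22ms: backlog = 2

Answer: 1 1 1 1 1 2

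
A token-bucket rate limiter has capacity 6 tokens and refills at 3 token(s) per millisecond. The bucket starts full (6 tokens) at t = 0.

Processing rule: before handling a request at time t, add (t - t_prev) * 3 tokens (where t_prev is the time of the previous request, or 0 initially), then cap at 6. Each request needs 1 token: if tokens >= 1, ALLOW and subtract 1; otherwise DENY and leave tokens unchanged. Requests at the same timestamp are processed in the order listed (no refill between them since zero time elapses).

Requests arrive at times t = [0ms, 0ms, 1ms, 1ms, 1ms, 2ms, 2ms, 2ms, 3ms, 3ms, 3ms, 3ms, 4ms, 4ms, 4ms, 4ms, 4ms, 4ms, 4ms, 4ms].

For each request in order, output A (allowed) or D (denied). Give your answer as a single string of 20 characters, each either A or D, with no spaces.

Answer: AAAAAAAAAAAAAAAAADDD

Derivation:
Simulating step by step:
  req#1 t=0ms: ALLOW
  req#2 t=0ms: ALLOW
  req#3 t=1ms: ALLOW
  req#4 t=1ms: ALLOW
  req#5 t=1ms: ALLOW
  req#6 t=2ms: ALLOW
  req#7 t=2ms: ALLOW
  req#8 t=2ms: ALLOW
  req#9 t=3ms: ALLOW
  req#10 t=3ms: ALLOW
  req#11 t=3ms: ALLOW
  req#12 t=3ms: ALLOW
  req#13 t=4ms: ALLOW
  req#14 t=4ms: ALLOW
  req#15 t=4ms: ALLOW
  req#16 t=4ms: ALLOW
  req#17 t=4ms: ALLOW
  req#18 t=4ms: DENY
  req#19 t=4ms: DENY
  req#20 t=4ms: DENY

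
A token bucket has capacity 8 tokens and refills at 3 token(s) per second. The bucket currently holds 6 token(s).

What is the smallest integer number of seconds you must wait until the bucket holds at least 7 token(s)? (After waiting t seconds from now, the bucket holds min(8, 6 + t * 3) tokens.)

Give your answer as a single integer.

Need 6 + t * 3 >= 7, so t >= 1/3.
Smallest integer t = ceil(1/3) = 1.

Answer: 1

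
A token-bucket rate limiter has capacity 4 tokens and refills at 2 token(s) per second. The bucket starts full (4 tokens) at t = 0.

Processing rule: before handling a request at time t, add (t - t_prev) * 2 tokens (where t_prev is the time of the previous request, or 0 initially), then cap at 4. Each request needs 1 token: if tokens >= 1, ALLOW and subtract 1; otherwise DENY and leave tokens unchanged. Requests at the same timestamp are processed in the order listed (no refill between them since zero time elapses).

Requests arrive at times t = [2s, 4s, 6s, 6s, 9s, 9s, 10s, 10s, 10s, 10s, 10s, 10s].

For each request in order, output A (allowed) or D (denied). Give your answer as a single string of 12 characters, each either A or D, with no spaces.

Answer: AAAAAAAAAADD

Derivation:
Simulating step by step:
  req#1 t=2s: ALLOW
  req#2 t=4s: ALLOW
  req#3 t=6s: ALLOW
  req#4 t=6s: ALLOW
  req#5 t=9s: ALLOW
  req#6 t=9s: ALLOW
  req#7 t=10s: ALLOW
  req#8 t=10s: ALLOW
  req#9 t=10s: ALLOW
  req#10 t=10s: ALLOW
  req#11 t=10s: DENY
  req#12 t=10s: DENY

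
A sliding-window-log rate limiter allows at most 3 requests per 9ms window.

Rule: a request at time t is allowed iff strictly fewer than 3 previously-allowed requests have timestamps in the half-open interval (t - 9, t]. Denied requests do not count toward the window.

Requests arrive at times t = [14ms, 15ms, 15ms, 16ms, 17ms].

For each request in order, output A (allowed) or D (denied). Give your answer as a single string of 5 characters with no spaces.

Answer: AAADD

Derivation:
Tracking allowed requests in the window:
  req#1 t=14ms: ALLOW
  req#2 t=15ms: ALLOW
  req#3 t=15ms: ALLOW
  req#4 t=16ms: DENY
  req#5 t=17ms: DENY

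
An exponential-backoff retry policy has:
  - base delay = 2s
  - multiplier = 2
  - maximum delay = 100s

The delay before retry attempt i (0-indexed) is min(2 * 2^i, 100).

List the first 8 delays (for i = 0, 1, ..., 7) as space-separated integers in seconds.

Computing each delay:
  i=0: min(2*2^0, 100) = 2
  i=1: min(2*2^1, 100) = 4
  i=2: min(2*2^2, 100) = 8
  i=3: min(2*2^3, 100) = 16
  i=4: min(2*2^4, 100) = 32
  i=5: min(2*2^5, 100) = 64
  i=6: min(2*2^6, 100) = 100
  i=7: min(2*2^7, 100) = 100

Answer: 2 4 8 16 32 64 100 100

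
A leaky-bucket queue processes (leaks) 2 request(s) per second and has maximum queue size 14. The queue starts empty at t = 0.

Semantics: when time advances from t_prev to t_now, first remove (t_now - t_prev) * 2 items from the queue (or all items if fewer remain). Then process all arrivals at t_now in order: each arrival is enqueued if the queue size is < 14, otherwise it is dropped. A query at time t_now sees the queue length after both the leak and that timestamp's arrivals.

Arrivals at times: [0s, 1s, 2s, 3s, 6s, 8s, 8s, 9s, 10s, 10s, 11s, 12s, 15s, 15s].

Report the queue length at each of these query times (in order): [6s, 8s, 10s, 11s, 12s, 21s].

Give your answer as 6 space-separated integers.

Queue lengths at query times:
  query t=6s: backlog = 1
  query t=8s: backlog = 2
  query t=10s: backlog = 2
  query t=11s: backlog = 1
  query t=12s: backlog = 1
  query t=21s: backlog = 0

Answer: 1 2 2 1 1 0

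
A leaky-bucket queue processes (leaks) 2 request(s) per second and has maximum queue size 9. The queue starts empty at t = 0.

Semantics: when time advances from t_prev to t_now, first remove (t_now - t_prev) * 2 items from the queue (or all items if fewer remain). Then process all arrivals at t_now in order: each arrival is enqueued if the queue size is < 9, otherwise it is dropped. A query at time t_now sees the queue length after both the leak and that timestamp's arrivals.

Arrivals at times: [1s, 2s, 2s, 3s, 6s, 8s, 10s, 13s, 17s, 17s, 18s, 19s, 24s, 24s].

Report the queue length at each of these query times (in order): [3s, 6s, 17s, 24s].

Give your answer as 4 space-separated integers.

Queue lengths at query times:
  query t=3s: backlog = 1
  query t=6s: backlog = 1
  query t=17s: backlog = 2
  query t=24s: backlog = 2

Answer: 1 1 2 2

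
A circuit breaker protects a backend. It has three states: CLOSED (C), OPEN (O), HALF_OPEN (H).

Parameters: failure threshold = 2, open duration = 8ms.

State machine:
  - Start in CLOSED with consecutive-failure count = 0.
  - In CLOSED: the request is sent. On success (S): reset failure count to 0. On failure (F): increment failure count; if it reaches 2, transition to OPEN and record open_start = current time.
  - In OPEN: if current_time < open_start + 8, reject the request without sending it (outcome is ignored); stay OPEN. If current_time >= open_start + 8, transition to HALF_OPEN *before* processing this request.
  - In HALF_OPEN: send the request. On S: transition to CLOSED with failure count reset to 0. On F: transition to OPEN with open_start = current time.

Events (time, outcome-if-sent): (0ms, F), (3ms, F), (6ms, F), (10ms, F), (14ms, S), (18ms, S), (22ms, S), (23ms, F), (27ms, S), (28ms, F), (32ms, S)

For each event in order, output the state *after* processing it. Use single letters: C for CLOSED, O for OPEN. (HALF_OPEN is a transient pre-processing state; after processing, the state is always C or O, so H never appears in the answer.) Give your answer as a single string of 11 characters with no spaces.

State after each event:
  event#1 t=0ms outcome=F: state=CLOSED
  event#2 t=3ms outcome=F: state=OPEN
  event#3 t=6ms outcome=F: state=OPEN
  event#4 t=10ms outcome=F: state=OPEN
  event#5 t=14ms outcome=S: state=CLOSED
  event#6 t=18ms outcome=S: state=CLOSED
  event#7 t=22ms outcome=S: state=CLOSED
  event#8 t=23ms outcome=F: state=CLOSED
  event#9 t=27ms outcome=S: state=CLOSED
  event#10 t=28ms outcome=F: state=CLOSED
  event#11 t=32ms outcome=S: state=CLOSED

Answer: COOOCCCCCCC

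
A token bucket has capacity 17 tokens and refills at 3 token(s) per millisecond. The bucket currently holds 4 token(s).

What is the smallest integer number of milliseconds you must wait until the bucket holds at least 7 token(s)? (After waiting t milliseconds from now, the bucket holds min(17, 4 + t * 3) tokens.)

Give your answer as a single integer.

Answer: 1

Derivation:
Need 4 + t * 3 >= 7, so t >= 3/3.
Smallest integer t = ceil(3/3) = 1.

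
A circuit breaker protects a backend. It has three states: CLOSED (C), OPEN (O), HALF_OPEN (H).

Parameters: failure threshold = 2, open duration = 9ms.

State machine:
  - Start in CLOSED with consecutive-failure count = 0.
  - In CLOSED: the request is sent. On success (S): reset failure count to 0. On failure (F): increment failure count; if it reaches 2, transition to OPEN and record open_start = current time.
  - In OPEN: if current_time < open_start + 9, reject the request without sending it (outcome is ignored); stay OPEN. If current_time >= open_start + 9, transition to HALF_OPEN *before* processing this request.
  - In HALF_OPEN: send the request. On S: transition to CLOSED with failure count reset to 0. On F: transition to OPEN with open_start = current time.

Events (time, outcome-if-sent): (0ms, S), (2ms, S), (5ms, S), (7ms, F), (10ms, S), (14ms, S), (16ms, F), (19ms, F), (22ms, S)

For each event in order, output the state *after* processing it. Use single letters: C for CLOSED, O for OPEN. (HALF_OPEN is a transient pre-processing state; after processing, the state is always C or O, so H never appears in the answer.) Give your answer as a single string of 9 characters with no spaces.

State after each event:
  event#1 t=0ms outcome=S: state=CLOSED
  event#2 t=2ms outcome=S: state=CLOSED
  event#3 t=5ms outcome=S: state=CLOSED
  event#4 t=7ms outcome=F: state=CLOSED
  event#5 t=10ms outcome=S: state=CLOSED
  event#6 t=14ms outcome=S: state=CLOSED
  event#7 t=16ms outcome=F: state=CLOSED
  event#8 t=19ms outcome=F: state=OPEN
  event#9 t=22ms outcome=S: state=OPEN

Answer: CCCCCCCOO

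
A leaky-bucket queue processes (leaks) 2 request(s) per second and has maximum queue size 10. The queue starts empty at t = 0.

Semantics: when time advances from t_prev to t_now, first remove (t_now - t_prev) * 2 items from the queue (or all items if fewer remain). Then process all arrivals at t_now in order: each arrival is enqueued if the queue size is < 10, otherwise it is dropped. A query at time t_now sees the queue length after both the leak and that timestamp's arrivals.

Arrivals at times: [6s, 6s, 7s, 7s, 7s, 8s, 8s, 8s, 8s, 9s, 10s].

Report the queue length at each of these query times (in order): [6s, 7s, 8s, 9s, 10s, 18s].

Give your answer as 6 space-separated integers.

Answer: 2 3 5 4 3 0

Derivation:
Queue lengths at query times:
  query t=6s: backlog = 2
  query t=7s: backlog = 3
  query t=8s: backlog = 5
  query t=9s: backlog = 4
  query t=10s: backlog = 3
  query t=18s: backlog = 0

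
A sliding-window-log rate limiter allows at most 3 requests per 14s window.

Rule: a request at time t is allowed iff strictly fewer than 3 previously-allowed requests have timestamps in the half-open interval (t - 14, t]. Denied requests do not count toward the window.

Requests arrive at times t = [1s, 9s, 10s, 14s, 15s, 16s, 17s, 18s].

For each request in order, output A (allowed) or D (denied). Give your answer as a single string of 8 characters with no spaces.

Answer: AAADADDD

Derivation:
Tracking allowed requests in the window:
  req#1 t=1s: ALLOW
  req#2 t=9s: ALLOW
  req#3 t=10s: ALLOW
  req#4 t=14s: DENY
  req#5 t=15s: ALLOW
  req#6 t=16s: DENY
  req#7 t=17s: DENY
  req#8 t=18s: DENY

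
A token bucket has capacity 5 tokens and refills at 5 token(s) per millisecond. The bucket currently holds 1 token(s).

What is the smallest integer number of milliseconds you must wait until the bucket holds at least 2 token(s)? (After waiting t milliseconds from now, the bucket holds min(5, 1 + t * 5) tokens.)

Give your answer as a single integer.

Need 1 + t * 5 >= 2, so t >= 1/5.
Smallest integer t = ceil(1/5) = 1.

Answer: 1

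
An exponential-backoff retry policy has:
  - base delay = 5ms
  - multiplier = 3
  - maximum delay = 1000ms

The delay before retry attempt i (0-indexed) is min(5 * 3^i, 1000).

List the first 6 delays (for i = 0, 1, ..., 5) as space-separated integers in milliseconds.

Computing each delay:
  i=0: min(5*3^0, 1000) = 5
  i=1: min(5*3^1, 1000) = 15
  i=2: min(5*3^2, 1000) = 45
  i=3: min(5*3^3, 1000) = 135
  i=4: min(5*3^4, 1000) = 405
  i=5: min(5*3^5, 1000) = 1000

Answer: 5 15 45 135 405 1000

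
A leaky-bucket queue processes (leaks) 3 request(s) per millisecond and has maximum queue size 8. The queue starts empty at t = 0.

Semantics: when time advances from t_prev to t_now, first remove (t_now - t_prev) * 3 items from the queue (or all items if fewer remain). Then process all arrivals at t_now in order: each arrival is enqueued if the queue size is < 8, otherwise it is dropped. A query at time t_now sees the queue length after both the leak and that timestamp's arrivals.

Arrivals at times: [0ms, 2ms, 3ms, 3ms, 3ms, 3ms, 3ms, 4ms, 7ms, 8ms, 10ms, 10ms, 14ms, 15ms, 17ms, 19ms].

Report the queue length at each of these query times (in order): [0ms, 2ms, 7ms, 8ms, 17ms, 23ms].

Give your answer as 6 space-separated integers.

Queue lengths at query times:
  query t=0ms: backlog = 1
  query t=2ms: backlog = 1
  query t=7ms: backlog = 1
  query t=8ms: backlog = 1
  query t=17ms: backlog = 1
  query t=23ms: backlog = 0

Answer: 1 1 1 1 1 0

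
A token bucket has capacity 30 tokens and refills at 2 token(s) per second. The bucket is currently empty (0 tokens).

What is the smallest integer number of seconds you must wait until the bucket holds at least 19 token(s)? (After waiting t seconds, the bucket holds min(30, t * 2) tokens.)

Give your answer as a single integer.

Answer: 10

Derivation:
Need t * 2 >= 19, so t >= 19/2.
Smallest integer t = ceil(19/2) = 10.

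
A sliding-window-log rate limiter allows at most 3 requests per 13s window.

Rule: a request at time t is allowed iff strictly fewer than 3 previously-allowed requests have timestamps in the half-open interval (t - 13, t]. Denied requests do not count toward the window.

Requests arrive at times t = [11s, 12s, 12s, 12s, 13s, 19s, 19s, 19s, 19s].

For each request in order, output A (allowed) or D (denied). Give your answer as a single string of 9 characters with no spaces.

Answer: AAADDDDDD

Derivation:
Tracking allowed requests in the window:
  req#1 t=11s: ALLOW
  req#2 t=12s: ALLOW
  req#3 t=12s: ALLOW
  req#4 t=12s: DENY
  req#5 t=13s: DENY
  req#6 t=19s: DENY
  req#7 t=19s: DENY
  req#8 t=19s: DENY
  req#9 t=19s: DENY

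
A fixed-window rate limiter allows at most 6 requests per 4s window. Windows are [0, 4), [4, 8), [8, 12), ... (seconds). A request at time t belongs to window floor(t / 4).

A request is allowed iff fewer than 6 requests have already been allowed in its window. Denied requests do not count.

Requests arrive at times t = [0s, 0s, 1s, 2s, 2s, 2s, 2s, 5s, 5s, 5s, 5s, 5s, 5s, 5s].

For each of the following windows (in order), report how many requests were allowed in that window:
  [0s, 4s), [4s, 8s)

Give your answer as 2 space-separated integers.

Processing requests:
  req#1 t=0s (window 0): ALLOW
  req#2 t=0s (window 0): ALLOW
  req#3 t=1s (window 0): ALLOW
  req#4 t=2s (window 0): ALLOW
  req#5 t=2s (window 0): ALLOW
  req#6 t=2s (window 0): ALLOW
  req#7 t=2s (window 0): DENY
  req#8 t=5s (window 1): ALLOW
  req#9 t=5s (window 1): ALLOW
  req#10 t=5s (window 1): ALLOW
  req#11 t=5s (window 1): ALLOW
  req#12 t=5s (window 1): ALLOW
  req#13 t=5s (window 1): ALLOW
  req#14 t=5s (window 1): DENY

Allowed counts by window: 6 6

Answer: 6 6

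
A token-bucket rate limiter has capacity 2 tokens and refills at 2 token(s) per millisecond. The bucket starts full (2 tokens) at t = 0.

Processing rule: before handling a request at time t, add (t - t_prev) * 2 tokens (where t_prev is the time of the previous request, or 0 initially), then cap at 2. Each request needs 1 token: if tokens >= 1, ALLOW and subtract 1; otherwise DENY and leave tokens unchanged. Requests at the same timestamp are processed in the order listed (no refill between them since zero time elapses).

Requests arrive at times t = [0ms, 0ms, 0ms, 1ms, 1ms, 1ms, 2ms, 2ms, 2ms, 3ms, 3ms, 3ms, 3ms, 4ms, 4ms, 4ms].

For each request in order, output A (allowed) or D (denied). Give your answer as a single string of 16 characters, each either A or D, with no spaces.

Simulating step by step:
  req#1 t=0ms: ALLOW
  req#2 t=0ms: ALLOW
  req#3 t=0ms: DENY
  req#4 t=1ms: ALLOW
  req#5 t=1ms: ALLOW
  req#6 t=1ms: DENY
  req#7 t=2ms: ALLOW
  req#8 t=2ms: ALLOW
  req#9 t=2ms: DENY
  req#10 t=3ms: ALLOW
  req#11 t=3ms: ALLOW
  req#12 t=3ms: DENY
  req#13 t=3ms: DENY
  req#14 t=4ms: ALLOW
  req#15 t=4ms: ALLOW
  req#16 t=4ms: DENY

Answer: AADAADAADAADDAAD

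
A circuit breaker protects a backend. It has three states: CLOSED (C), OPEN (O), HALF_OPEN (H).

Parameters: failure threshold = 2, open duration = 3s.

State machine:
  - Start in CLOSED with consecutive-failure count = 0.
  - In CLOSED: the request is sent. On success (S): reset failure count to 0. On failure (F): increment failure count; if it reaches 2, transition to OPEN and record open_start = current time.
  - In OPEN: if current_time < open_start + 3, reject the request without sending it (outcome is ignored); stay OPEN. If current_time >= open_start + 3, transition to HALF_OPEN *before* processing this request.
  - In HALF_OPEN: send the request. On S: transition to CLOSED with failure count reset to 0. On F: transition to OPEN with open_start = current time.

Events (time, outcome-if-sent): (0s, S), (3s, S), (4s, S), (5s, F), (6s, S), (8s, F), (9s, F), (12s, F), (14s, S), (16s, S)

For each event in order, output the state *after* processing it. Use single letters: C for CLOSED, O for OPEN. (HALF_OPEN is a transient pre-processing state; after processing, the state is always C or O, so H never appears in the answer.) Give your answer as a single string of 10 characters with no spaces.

State after each event:
  event#1 t=0s outcome=S: state=CLOSED
  event#2 t=3s outcome=S: state=CLOSED
  event#3 t=4s outcome=S: state=CLOSED
  event#4 t=5s outcome=F: state=CLOSED
  event#5 t=6s outcome=S: state=CLOSED
  event#6 t=8s outcome=F: state=CLOSED
  event#7 t=9s outcome=F: state=OPEN
  event#8 t=12s outcome=F: state=OPEN
  event#9 t=14s outcome=S: state=OPEN
  event#10 t=16s outcome=S: state=CLOSED

Answer: CCCCCCOOOC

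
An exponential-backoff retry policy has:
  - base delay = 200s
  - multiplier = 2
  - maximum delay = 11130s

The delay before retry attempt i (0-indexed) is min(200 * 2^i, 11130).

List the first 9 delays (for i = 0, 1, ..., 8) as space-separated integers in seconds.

Answer: 200 400 800 1600 3200 6400 11130 11130 11130

Derivation:
Computing each delay:
  i=0: min(200*2^0, 11130) = 200
  i=1: min(200*2^1, 11130) = 400
  i=2: min(200*2^2, 11130) = 800
  i=3: min(200*2^3, 11130) = 1600
  i=4: min(200*2^4, 11130) = 3200
  i=5: min(200*2^5, 11130) = 6400
  i=6: min(200*2^6, 11130) = 11130
  i=7: min(200*2^7, 11130) = 11130
  i=8: min(200*2^8, 11130) = 11130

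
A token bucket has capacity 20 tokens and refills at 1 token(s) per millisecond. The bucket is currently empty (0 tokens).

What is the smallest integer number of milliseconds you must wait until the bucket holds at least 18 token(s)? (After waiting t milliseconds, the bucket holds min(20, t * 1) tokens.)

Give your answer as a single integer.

Need t * 1 >= 18, so t >= 18/1.
Smallest integer t = ceil(18/1) = 18.

Answer: 18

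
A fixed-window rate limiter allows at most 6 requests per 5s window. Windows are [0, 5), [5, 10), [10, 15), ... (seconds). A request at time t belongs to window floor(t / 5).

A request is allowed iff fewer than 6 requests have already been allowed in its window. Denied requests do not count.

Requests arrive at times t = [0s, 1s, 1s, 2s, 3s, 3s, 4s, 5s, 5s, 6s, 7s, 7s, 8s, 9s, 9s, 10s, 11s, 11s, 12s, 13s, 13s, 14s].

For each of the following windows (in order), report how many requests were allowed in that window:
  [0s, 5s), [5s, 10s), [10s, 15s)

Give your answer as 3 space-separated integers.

Processing requests:
  req#1 t=0s (window 0): ALLOW
  req#2 t=1s (window 0): ALLOW
  req#3 t=1s (window 0): ALLOW
  req#4 t=2s (window 0): ALLOW
  req#5 t=3s (window 0): ALLOW
  req#6 t=3s (window 0): ALLOW
  req#7 t=4s (window 0): DENY
  req#8 t=5s (window 1): ALLOW
  req#9 t=5s (window 1): ALLOW
  req#10 t=6s (window 1): ALLOW
  req#11 t=7s (window 1): ALLOW
  req#12 t=7s (window 1): ALLOW
  req#13 t=8s (window 1): ALLOW
  req#14 t=9s (window 1): DENY
  req#15 t=9s (window 1): DENY
  req#16 t=10s (window 2): ALLOW
  req#17 t=11s (window 2): ALLOW
  req#18 t=11s (window 2): ALLOW
  req#19 t=12s (window 2): ALLOW
  req#20 t=13s (window 2): ALLOW
  req#21 t=13s (window 2): ALLOW
  req#22 t=14s (window 2): DENY

Allowed counts by window: 6 6 6

Answer: 6 6 6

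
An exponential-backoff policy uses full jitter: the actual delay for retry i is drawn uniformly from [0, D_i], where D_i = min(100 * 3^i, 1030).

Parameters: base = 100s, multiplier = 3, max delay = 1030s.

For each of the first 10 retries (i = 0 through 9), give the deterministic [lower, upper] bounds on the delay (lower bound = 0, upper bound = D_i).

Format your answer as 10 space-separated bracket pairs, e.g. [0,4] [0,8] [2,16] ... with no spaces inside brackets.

Answer: [0,100] [0,300] [0,900] [0,1030] [0,1030] [0,1030] [0,1030] [0,1030] [0,1030] [0,1030]

Derivation:
Computing bounds per retry:
  i=0: D_i=min(100*3^0,1030)=100, bounds=[0,100]
  i=1: D_i=min(100*3^1,1030)=300, bounds=[0,300]
  i=2: D_i=min(100*3^2,1030)=900, bounds=[0,900]
  i=3: D_i=min(100*3^3,1030)=1030, bounds=[0,1030]
  i=4: D_i=min(100*3^4,1030)=1030, bounds=[0,1030]
  i=5: D_i=min(100*3^5,1030)=1030, bounds=[0,1030]
  i=6: D_i=min(100*3^6,1030)=1030, bounds=[0,1030]
  i=7: D_i=min(100*3^7,1030)=1030, bounds=[0,1030]
  i=8: D_i=min(100*3^8,1030)=1030, bounds=[0,1030]
  i=9: D_i=min(100*3^9,1030)=1030, bounds=[0,1030]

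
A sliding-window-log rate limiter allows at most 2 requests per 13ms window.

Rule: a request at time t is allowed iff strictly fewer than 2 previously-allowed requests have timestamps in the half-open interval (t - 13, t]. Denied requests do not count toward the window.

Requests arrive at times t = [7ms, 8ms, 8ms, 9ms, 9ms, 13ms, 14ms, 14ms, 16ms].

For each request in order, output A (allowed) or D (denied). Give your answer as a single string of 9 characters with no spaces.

Answer: AADDDDDDD

Derivation:
Tracking allowed requests in the window:
  req#1 t=7ms: ALLOW
  req#2 t=8ms: ALLOW
  req#3 t=8ms: DENY
  req#4 t=9ms: DENY
  req#5 t=9ms: DENY
  req#6 t=13ms: DENY
  req#7 t=14ms: DENY
  req#8 t=14ms: DENY
  req#9 t=16ms: DENY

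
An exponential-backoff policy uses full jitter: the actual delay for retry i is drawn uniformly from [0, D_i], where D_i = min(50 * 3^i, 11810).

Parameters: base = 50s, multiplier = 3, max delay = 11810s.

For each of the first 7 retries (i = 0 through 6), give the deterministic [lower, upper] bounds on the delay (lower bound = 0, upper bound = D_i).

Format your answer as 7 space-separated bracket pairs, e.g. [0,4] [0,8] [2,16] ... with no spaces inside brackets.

Answer: [0,50] [0,150] [0,450] [0,1350] [0,4050] [0,11810] [0,11810]

Derivation:
Computing bounds per retry:
  i=0: D_i=min(50*3^0,11810)=50, bounds=[0,50]
  i=1: D_i=min(50*3^1,11810)=150, bounds=[0,150]
  i=2: D_i=min(50*3^2,11810)=450, bounds=[0,450]
  i=3: D_i=min(50*3^3,11810)=1350, bounds=[0,1350]
  i=4: D_i=min(50*3^4,11810)=4050, bounds=[0,4050]
  i=5: D_i=min(50*3^5,11810)=11810, bounds=[0,11810]
  i=6: D_i=min(50*3^6,11810)=11810, bounds=[0,11810]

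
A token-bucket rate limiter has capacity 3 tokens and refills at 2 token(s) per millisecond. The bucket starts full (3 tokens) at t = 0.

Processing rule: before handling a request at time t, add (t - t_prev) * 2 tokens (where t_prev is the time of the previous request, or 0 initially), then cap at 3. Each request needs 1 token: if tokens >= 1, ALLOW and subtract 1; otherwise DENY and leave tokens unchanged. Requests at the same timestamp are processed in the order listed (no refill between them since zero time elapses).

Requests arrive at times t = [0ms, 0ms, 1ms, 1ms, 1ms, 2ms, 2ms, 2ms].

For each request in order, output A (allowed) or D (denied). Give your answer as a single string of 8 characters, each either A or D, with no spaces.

Simulating step by step:
  req#1 t=0ms: ALLOW
  req#2 t=0ms: ALLOW
  req#3 t=1ms: ALLOW
  req#4 t=1ms: ALLOW
  req#5 t=1ms: ALLOW
  req#6 t=2ms: ALLOW
  req#7 t=2ms: ALLOW
  req#8 t=2ms: DENY

Answer: AAAAAAAD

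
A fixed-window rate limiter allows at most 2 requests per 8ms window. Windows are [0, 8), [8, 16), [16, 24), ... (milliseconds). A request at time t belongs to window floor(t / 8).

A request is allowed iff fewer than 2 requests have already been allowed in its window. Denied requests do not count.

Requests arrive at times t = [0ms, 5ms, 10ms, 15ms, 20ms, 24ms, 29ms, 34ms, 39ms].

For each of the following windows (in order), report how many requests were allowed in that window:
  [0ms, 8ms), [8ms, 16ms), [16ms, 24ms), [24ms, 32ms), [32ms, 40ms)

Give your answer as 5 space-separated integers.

Processing requests:
  req#1 t=0ms (window 0): ALLOW
  req#2 t=5ms (window 0): ALLOW
  req#3 t=10ms (window 1): ALLOW
  req#4 t=15ms (window 1): ALLOW
  req#5 t=20ms (window 2): ALLOW
  req#6 t=24ms (window 3): ALLOW
  req#7 t=29ms (window 3): ALLOW
  req#8 t=34ms (window 4): ALLOW
  req#9 t=39ms (window 4): ALLOW

Allowed counts by window: 2 2 1 2 2

Answer: 2 2 1 2 2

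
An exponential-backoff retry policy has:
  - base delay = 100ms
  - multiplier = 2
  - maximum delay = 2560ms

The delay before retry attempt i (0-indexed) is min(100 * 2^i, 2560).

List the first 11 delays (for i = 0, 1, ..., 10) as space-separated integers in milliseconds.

Answer: 100 200 400 800 1600 2560 2560 2560 2560 2560 2560

Derivation:
Computing each delay:
  i=0: min(100*2^0, 2560) = 100
  i=1: min(100*2^1, 2560) = 200
  i=2: min(100*2^2, 2560) = 400
  i=3: min(100*2^3, 2560) = 800
  i=4: min(100*2^4, 2560) = 1600
  i=5: min(100*2^5, 2560) = 2560
  i=6: min(100*2^6, 2560) = 2560
  i=7: min(100*2^7, 2560) = 2560
  i=8: min(100*2^8, 2560) = 2560
  i=9: min(100*2^9, 2560) = 2560
  i=10: min(100*2^10, 2560) = 2560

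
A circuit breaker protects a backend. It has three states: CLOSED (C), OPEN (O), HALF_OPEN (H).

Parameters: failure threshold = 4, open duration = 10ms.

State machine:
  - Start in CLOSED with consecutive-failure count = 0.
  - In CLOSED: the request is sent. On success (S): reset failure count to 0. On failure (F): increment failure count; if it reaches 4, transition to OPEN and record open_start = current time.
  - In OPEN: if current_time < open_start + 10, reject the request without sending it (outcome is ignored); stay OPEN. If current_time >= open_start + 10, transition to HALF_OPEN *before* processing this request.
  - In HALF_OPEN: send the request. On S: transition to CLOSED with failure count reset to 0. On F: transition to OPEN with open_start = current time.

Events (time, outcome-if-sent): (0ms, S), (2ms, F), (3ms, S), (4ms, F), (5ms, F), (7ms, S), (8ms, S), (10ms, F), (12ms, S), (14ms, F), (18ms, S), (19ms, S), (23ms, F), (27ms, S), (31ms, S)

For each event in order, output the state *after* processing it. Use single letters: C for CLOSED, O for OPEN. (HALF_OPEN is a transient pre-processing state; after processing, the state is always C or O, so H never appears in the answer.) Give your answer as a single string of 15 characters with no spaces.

State after each event:
  event#1 t=0ms outcome=S: state=CLOSED
  event#2 t=2ms outcome=F: state=CLOSED
  event#3 t=3ms outcome=S: state=CLOSED
  event#4 t=4ms outcome=F: state=CLOSED
  event#5 t=5ms outcome=F: state=CLOSED
  event#6 t=7ms outcome=S: state=CLOSED
  event#7 t=8ms outcome=S: state=CLOSED
  event#8 t=10ms outcome=F: state=CLOSED
  event#9 t=12ms outcome=S: state=CLOSED
  event#10 t=14ms outcome=F: state=CLOSED
  event#11 t=18ms outcome=S: state=CLOSED
  event#12 t=19ms outcome=S: state=CLOSED
  event#13 t=23ms outcome=F: state=CLOSED
  event#14 t=27ms outcome=S: state=CLOSED
  event#15 t=31ms outcome=S: state=CLOSED

Answer: CCCCCCCCCCCCCCC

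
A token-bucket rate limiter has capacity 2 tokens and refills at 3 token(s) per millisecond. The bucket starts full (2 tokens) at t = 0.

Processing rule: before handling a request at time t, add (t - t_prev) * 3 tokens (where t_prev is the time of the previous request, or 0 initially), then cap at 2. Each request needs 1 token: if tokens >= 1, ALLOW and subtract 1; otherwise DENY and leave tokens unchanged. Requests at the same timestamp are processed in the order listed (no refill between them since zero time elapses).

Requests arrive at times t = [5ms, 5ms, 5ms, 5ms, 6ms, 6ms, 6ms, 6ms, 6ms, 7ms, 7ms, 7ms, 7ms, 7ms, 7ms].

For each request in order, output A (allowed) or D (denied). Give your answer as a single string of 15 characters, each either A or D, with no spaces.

Simulating step by step:
  req#1 t=5ms: ALLOW
  req#2 t=5ms: ALLOW
  req#3 t=5ms: DENY
  req#4 t=5ms: DENY
  req#5 t=6ms: ALLOW
  req#6 t=6ms: ALLOW
  req#7 t=6ms: DENY
  req#8 t=6ms: DENY
  req#9 t=6ms: DENY
  req#10 t=7ms: ALLOW
  req#11 t=7ms: ALLOW
  req#12 t=7ms: DENY
  req#13 t=7ms: DENY
  req#14 t=7ms: DENY
  req#15 t=7ms: DENY

Answer: AADDAADDDAADDDD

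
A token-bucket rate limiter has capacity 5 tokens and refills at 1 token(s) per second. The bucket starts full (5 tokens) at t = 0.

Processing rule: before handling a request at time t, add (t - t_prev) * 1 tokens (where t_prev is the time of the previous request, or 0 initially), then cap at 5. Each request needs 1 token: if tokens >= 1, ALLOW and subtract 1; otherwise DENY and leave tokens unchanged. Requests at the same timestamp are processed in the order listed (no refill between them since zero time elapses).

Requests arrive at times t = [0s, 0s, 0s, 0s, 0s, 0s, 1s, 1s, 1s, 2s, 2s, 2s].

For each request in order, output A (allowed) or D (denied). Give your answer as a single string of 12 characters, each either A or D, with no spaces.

Simulating step by step:
  req#1 t=0s: ALLOW
  req#2 t=0s: ALLOW
  req#3 t=0s: ALLOW
  req#4 t=0s: ALLOW
  req#5 t=0s: ALLOW
  req#6 t=0s: DENY
  req#7 t=1s: ALLOW
  req#8 t=1s: DENY
  req#9 t=1s: DENY
  req#10 t=2s: ALLOW
  req#11 t=2s: DENY
  req#12 t=2s: DENY

Answer: AAAAADADDADD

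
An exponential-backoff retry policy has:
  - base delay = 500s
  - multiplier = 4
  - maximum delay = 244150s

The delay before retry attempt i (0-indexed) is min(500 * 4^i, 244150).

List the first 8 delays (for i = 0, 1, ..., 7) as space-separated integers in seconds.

Computing each delay:
  i=0: min(500*4^0, 244150) = 500
  i=1: min(500*4^1, 244150) = 2000
  i=2: min(500*4^2, 244150) = 8000
  i=3: min(500*4^3, 244150) = 32000
  i=4: min(500*4^4, 244150) = 128000
  i=5: min(500*4^5, 244150) = 244150
  i=6: min(500*4^6, 244150) = 244150
  i=7: min(500*4^7, 244150) = 244150

Answer: 500 2000 8000 32000 128000 244150 244150 244150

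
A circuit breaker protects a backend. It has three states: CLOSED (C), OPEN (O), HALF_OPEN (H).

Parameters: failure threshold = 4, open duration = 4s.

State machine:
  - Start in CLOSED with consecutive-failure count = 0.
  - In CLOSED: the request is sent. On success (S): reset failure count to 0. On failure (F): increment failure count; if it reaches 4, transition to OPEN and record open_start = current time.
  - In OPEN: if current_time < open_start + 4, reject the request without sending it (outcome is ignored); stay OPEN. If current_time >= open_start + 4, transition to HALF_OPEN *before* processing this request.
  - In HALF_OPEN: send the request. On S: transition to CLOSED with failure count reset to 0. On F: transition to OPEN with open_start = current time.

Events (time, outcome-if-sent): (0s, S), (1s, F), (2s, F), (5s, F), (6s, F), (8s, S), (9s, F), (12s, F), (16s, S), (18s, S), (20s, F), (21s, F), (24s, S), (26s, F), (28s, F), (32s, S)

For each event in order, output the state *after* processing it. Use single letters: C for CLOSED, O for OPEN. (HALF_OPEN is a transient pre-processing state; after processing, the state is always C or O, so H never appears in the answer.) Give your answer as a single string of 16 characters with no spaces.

State after each event:
  event#1 t=0s outcome=S: state=CLOSED
  event#2 t=1s outcome=F: state=CLOSED
  event#3 t=2s outcome=F: state=CLOSED
  event#4 t=5s outcome=F: state=CLOSED
  event#5 t=6s outcome=F: state=OPEN
  event#6 t=8s outcome=S: state=OPEN
  event#7 t=9s outcome=F: state=OPEN
  event#8 t=12s outcome=F: state=OPEN
  event#9 t=16s outcome=S: state=CLOSED
  event#10 t=18s outcome=S: state=CLOSED
  event#11 t=20s outcome=F: state=CLOSED
  event#12 t=21s outcome=F: state=CLOSED
  event#13 t=24s outcome=S: state=CLOSED
  event#14 t=26s outcome=F: state=CLOSED
  event#15 t=28s outcome=F: state=CLOSED
  event#16 t=32s outcome=S: state=CLOSED

Answer: CCCCOOOOCCCCCCCC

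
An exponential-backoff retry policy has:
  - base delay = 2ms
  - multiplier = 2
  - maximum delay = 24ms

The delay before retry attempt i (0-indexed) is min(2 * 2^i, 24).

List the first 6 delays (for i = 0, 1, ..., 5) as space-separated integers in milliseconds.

Computing each delay:
  i=0: min(2*2^0, 24) = 2
  i=1: min(2*2^1, 24) = 4
  i=2: min(2*2^2, 24) = 8
  i=3: min(2*2^3, 24) = 16
  i=4: min(2*2^4, 24) = 24
  i=5: min(2*2^5, 24) = 24

Answer: 2 4 8 16 24 24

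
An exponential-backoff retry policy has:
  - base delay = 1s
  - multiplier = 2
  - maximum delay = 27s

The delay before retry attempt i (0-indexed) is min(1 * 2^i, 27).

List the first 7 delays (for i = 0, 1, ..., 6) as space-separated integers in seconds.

Computing each delay:
  i=0: min(1*2^0, 27) = 1
  i=1: min(1*2^1, 27) = 2
  i=2: min(1*2^2, 27) = 4
  i=3: min(1*2^3, 27) = 8
  i=4: min(1*2^4, 27) = 16
  i=5: min(1*2^5, 27) = 27
  i=6: min(1*2^6, 27) = 27

Answer: 1 2 4 8 16 27 27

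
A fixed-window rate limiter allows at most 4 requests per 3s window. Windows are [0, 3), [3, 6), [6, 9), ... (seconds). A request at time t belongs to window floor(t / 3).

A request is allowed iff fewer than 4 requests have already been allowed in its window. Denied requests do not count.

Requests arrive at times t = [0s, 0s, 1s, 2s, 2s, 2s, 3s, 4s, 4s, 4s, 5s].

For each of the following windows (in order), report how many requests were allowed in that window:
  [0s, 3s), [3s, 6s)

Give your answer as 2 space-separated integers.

Answer: 4 4

Derivation:
Processing requests:
  req#1 t=0s (window 0): ALLOW
  req#2 t=0s (window 0): ALLOW
  req#3 t=1s (window 0): ALLOW
  req#4 t=2s (window 0): ALLOW
  req#5 t=2s (window 0): DENY
  req#6 t=2s (window 0): DENY
  req#7 t=3s (window 1): ALLOW
  req#8 t=4s (window 1): ALLOW
  req#9 t=4s (window 1): ALLOW
  req#10 t=4s (window 1): ALLOW
  req#11 t=5s (window 1): DENY

Allowed counts by window: 4 4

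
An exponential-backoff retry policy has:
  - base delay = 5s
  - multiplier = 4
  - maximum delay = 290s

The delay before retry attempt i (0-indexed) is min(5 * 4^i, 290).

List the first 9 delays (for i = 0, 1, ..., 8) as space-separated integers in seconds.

Computing each delay:
  i=0: min(5*4^0, 290) = 5
  i=1: min(5*4^1, 290) = 20
  i=2: min(5*4^2, 290) = 80
  i=3: min(5*4^3, 290) = 290
  i=4: min(5*4^4, 290) = 290
  i=5: min(5*4^5, 290) = 290
  i=6: min(5*4^6, 290) = 290
  i=7: min(5*4^7, 290) = 290
  i=8: min(5*4^8, 290) = 290

Answer: 5 20 80 290 290 290 290 290 290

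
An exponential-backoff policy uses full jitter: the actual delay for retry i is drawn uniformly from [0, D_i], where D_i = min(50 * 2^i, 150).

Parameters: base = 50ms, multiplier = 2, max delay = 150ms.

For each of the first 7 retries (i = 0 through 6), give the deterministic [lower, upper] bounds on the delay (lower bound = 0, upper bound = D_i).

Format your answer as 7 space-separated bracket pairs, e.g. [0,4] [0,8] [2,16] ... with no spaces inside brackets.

Answer: [0,50] [0,100] [0,150] [0,150] [0,150] [0,150] [0,150]

Derivation:
Computing bounds per retry:
  i=0: D_i=min(50*2^0,150)=50, bounds=[0,50]
  i=1: D_i=min(50*2^1,150)=100, bounds=[0,100]
  i=2: D_i=min(50*2^2,150)=150, bounds=[0,150]
  i=3: D_i=min(50*2^3,150)=150, bounds=[0,150]
  i=4: D_i=min(50*2^4,150)=150, bounds=[0,150]
  i=5: D_i=min(50*2^5,150)=150, bounds=[0,150]
  i=6: D_i=min(50*2^6,150)=150, bounds=[0,150]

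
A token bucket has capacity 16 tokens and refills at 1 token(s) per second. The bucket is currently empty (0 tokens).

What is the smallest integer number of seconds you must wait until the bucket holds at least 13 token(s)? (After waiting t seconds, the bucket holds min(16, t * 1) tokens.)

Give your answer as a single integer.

Need t * 1 >= 13, so t >= 13/1.
Smallest integer t = ceil(13/1) = 13.

Answer: 13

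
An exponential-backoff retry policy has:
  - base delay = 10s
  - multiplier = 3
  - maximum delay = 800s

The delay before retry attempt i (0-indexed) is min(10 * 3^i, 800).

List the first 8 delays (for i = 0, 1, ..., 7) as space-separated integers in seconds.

Answer: 10 30 90 270 800 800 800 800

Derivation:
Computing each delay:
  i=0: min(10*3^0, 800) = 10
  i=1: min(10*3^1, 800) = 30
  i=2: min(10*3^2, 800) = 90
  i=3: min(10*3^3, 800) = 270
  i=4: min(10*3^4, 800) = 800
  i=5: min(10*3^5, 800) = 800
  i=6: min(10*3^6, 800) = 800
  i=7: min(10*3^7, 800) = 800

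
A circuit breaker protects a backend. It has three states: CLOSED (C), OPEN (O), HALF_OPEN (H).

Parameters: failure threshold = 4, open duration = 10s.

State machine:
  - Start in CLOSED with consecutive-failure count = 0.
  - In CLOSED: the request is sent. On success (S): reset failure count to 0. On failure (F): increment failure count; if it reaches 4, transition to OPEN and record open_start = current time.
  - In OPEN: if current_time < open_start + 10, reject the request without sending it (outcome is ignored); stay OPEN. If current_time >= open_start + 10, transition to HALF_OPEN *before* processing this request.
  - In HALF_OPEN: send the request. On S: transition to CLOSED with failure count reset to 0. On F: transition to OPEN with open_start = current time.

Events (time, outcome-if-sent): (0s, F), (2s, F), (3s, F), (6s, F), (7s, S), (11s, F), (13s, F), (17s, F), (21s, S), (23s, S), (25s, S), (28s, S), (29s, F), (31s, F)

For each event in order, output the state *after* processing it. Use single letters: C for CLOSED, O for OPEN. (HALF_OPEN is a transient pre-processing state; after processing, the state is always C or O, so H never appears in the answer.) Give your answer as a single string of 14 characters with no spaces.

State after each event:
  event#1 t=0s outcome=F: state=CLOSED
  event#2 t=2s outcome=F: state=CLOSED
  event#3 t=3s outcome=F: state=CLOSED
  event#4 t=6s outcome=F: state=OPEN
  event#5 t=7s outcome=S: state=OPEN
  event#6 t=11s outcome=F: state=OPEN
  event#7 t=13s outcome=F: state=OPEN
  event#8 t=17s outcome=F: state=OPEN
  event#9 t=21s outcome=S: state=OPEN
  event#10 t=23s outcome=S: state=OPEN
  event#11 t=25s outcome=S: state=OPEN
  event#12 t=28s outcome=S: state=CLOSED
  event#13 t=29s outcome=F: state=CLOSED
  event#14 t=31s outcome=F: state=CLOSED

Answer: CCCOOOOOOOOCCC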